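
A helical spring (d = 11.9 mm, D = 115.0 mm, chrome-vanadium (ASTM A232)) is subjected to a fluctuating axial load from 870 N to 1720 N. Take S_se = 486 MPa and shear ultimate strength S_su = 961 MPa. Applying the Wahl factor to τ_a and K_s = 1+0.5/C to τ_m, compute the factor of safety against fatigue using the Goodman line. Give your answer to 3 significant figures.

2.37

C = D/d = 115.0/11.9 = 9.6639; K_W = (4C−1)/(4C−4)+0.615/C = 1.1502; K_s = 1+0.5/C = 1.0517
F_a = (F_max−F_min)/2 = 425 N; F_m = (F_max+F_min)/2 = 1295 N
τ_a = K_W·8F_aD/(πd³) = 1.1502 × 73.856 = 84.95 MPa
τ_m = K_s·8F_mD/(πd³) = 1.0517 × 225.04 = 236.69 MPa
Goodman: 1/n_f = τ_a/S_se + τ_m/S_su = 84.95/486 + 236.69/961 = 0.17479 + 0.24629 = 0.42109
n_f = 1/0.42109 = 2.375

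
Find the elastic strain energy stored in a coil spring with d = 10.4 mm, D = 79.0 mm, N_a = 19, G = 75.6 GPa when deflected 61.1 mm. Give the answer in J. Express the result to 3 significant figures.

22.0 J

k = Gd⁴/(8D³N_a) = (75.6×10³)(10.4⁴)/(8·79.0³·19) = 11.801 N/mm
U = ½kδ² = 0.5 × 11.801 × 61.1² = 22028 N·mm = 22.028 J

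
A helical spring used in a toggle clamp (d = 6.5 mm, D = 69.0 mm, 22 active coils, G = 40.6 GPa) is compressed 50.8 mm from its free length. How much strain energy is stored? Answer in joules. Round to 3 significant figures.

1.62 J

k = Gd⁴/(8D³N_a) = (40.6×10³)(6.5⁴)/(8·69.0³·22) = 1.2535 N/mm
U = ½kδ² = 0.5 × 1.2535 × 50.8² = 1617.4 N·mm = 1.6174 J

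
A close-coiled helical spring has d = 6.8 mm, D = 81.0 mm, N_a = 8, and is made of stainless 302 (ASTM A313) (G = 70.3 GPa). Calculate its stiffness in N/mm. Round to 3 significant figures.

k = Gd⁴/(8D³N_a) = (70.3×10³ × 6.8⁴) / (8 × 81.0³ × 8)
  = 1.50311e+08 / 3.40122e+07 = 4.4193 N/mm

4.42 N/mm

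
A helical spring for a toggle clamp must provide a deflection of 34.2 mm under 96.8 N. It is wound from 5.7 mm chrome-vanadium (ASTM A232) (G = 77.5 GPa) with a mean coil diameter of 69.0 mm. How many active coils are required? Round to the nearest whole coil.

11

Required rate k = F/δ = 96.8/34.2 = 2.8304 N/mm
N_a = Gd⁴/(8D³k) = (77.5×10³ × 5.7⁴)/(8 × 69.0³ × 2.8304)
    = 8.1809e+07 / 7.43852e+06 = 11 → 11 coils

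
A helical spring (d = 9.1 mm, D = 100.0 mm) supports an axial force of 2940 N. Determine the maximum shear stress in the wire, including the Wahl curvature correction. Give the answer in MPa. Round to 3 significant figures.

Spring index C = D/d = 100.0/9.1 = 10.9890
K_W = (4C−1)/(4C−4) + 0.615/C = 42.956/39.956 + 0.0560 = 1.1310
τ₀ = 8FD/(πd³) = 8·2940·100.0/(π·9.1³) = 2.352e+06/2367.4 = 993.49 MPa
τ_max = K·τ₀ = 1.1310 × 993.49 = 1123.7 MPa

1120 MPa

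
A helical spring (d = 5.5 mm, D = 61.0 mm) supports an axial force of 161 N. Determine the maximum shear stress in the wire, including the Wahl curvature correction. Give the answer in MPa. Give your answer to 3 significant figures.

170 MPa

Spring index C = D/d = 61.0/5.5 = 11.0909
K_W = (4C−1)/(4C−4) + 0.615/C = 43.364/40.364 + 0.0555 = 1.1298
τ₀ = 8FD/(πd³) = 8·161·61.0/(π·5.5³) = 78568/522.68 = 150.32 MPa
τ_max = K·τ₀ = 1.1298 × 150.32 = 169.82 MPa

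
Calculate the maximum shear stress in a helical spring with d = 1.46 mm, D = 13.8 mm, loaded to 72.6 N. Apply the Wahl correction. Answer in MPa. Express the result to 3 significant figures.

Spring index C = D/d = 13.8/1.46 = 9.4521
K_W = (4C−1)/(4C−4) + 0.615/C = 36.808/33.808 + 0.0651 = 1.1538
τ₀ = 8FD/(πd³) = 8·72.6·13.8/(π·1.46³) = 8015.04/9.7771 = 819.78 MPa
τ_max = K·τ₀ = 1.1538 × 819.78 = 945.86 MPa

946 MPa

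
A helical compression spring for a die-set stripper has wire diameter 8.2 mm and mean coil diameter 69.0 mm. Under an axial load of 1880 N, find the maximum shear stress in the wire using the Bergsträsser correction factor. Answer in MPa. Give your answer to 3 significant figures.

Spring index C = D/d = 69.0/8.2 = 8.4146
K_B = (4C+2)/(4C−3) = 35.659/30.659 = 1.1631
τ₀ = 8FD/(πd³) = 8·1880·69.0/(π·8.2³) = 1.03776e+06/1732.2 = 599.11 MPa
τ_max = K·τ₀ = 1.1631 × 599.11 = 696.82 MPa

697 MPa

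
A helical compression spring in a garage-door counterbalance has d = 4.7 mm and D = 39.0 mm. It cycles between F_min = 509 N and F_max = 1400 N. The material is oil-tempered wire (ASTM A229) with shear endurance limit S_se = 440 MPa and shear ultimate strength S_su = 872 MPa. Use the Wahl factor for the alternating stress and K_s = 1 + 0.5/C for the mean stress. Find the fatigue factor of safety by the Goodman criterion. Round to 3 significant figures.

0.444

C = D/d = 39.0/4.7 = 8.2979; K_W = (4C−1)/(4C−4)+0.615/C = 1.1769; K_s = 1+0.5/C = 1.0603
F_a = (F_max−F_min)/2 = 445.5 N; F_m = (F_max+F_min)/2 = 954.5 N
τ_a = K_W·8F_aD/(πd³) = 1.1769 × 426.15 = 501.53 MPa
τ_m = K_s·8F_mD/(πd³) = 1.0603 × 913.03 = 968.05 MPa
Goodman: 1/n_f = τ_a/S_se + τ_m/S_su = 501.53/440 + 968.05/872 = 1.13983 + 1.11015 = 2.25
n_f = 1/2.25 = 0.4444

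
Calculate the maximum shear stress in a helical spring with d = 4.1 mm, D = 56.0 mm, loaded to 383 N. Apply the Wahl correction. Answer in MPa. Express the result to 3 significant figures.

875 MPa

Spring index C = D/d = 56.0/4.1 = 13.6585
K_W = (4C−1)/(4C−4) + 0.615/C = 53.634/50.634 + 0.0450 = 1.1043
τ₀ = 8FD/(πd³) = 8·383·56.0/(π·4.1³) = 171584/216.52 = 792.46 MPa
τ_max = K·τ₀ = 1.1043 × 792.46 = 875.09 MPa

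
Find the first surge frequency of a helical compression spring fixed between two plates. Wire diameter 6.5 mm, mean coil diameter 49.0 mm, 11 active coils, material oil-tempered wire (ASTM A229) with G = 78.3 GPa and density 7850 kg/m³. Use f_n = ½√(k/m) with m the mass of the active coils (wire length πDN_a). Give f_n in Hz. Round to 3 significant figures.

k = Gd⁴/(8D³N_a) = (78.3×10³)(6.5⁴)/(8·49.0³·11) = 13.5 N/mm = 13500 N/m
Wire length L = πDN_a = π·49.0·11 = 1693.3 mm
m = ρ·(πd²/4)·L = 7850 × 33.183×10⁻⁶ m² × 1.6933 m = 0.44109 kg
f_n = ½√(k/m) = 0.5·√(13500/0.44109) = 0.5·√(30607) = 87.474 Hz

87.5 Hz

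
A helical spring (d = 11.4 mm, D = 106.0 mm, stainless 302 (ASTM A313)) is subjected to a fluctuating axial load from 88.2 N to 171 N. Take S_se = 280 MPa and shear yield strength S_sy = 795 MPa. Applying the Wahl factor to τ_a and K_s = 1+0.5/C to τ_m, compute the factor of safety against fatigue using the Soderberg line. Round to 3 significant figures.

16.0

C = D/d = 106.0/11.4 = 9.2982; K_W = (4C−1)/(4C−4)+0.615/C = 1.1565; K_s = 1+0.5/C = 1.0538
F_a = (F_max−F_min)/2 = 41.4 N; F_m = (F_max+F_min)/2 = 129.6 N
τ_a = K_W·8F_aD/(πd³) = 1.1565 × 7.5428 = 8.7234 MPa
τ_m = K_s·8F_mD/(πd³) = 1.0538 × 23.612 = 24.882 MPa
Soderberg: 1/n_f = τ_a/S_se + τ_m/S_sy = 8.7234/280 + 24.882/795 = 0.03115 + 0.03130 = 0.062453
n_f = 1/0.062453 = 16.01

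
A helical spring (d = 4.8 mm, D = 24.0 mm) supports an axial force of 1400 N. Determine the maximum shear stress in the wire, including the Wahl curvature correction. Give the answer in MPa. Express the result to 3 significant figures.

1010 MPa

Spring index C = D/d = 24.0/4.8 = 5.0000
K_W = (4C−1)/(4C−4) + 0.615/C = 19.000/16.000 + 0.1230 = 1.3105
τ₀ = 8FD/(πd³) = 8·1400·24.0/(π·4.8³) = 268800/347.44 = 773.67 MPa
τ_max = K·τ₀ = 1.3105 × 773.67 = 1013.9 MPa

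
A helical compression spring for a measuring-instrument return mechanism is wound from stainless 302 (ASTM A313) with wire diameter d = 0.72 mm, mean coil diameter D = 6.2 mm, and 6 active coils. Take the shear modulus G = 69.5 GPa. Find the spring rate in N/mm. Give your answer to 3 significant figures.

k = Gd⁴/(8D³N_a) = (69.5×10³ × 0.72⁴) / (8 × 6.2³ × 6)
  = 18677.3 / 11439.7 = 1.6327 N/mm

1.63 N/mm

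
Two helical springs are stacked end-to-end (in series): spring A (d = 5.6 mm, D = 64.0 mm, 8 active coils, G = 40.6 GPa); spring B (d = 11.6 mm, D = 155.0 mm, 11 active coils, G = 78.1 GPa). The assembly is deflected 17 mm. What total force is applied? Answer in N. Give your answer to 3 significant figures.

k_A = Gd⁴/(8D³N_a) = (40.6×10³)(5.6⁴)/(8·64.0³·8) = 2.3799 N/mm
k_B = Gd⁴/(8D³N_a) = (78.1×10³)(11.6⁴)/(8·155.0³·11) = 4.3152 N/mm
Series: 1/k_eq = 1/2.3799 + 1/4.3152 = 0.65192; k_eq = 1.5339 N/mm
F = k_eq·δ = 1.5339·17 = 26.077 N

26.1 N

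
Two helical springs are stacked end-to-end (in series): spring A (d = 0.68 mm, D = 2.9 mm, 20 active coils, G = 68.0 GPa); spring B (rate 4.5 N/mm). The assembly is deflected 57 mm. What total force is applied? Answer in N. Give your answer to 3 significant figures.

116 N

k_A = Gd⁴/(8D³N_a) = (68.0×10³)(0.68⁴)/(8·2.9³·20) = 3.7259 N/mm
Series: 1/k_eq = 1/3.7259 + 1/4.5 = 0.49061; k_eq = 2.0383 N/mm
F = k_eq·δ = 2.0383·57 = 116.18 N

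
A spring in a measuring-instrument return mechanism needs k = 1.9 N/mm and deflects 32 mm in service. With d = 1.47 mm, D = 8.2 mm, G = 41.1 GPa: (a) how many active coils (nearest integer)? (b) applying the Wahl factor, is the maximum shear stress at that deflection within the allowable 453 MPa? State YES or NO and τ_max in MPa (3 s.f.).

(a) 23 coils; (b) NO, τ_max = 507 MPa

N_a = Gd⁴/(8D³k) = (41.1×10³)(1.47⁴)/(8·8.2³·1.9) = 22.9 → N_a = 23
Actual rate k = Gd⁴/(8D³·23) = 1.8917 N/mm
Working load F = kδ = 1.8917·32 = 60.534 N
C = 8.2/1.47 = 5.5782; K_W = (4C−1)/(4C−4)+0.615/C = 1.2741
τ_max = K_W·8FD/(πd³) = 1.2741·397.93 = 506.99 MPa
τ_max > 453 MPa → exceeds allowable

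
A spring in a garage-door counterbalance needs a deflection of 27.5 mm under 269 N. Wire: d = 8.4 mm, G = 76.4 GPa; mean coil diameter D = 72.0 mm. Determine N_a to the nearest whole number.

13

Required rate k = F/δ = 269/27.5 = 9.7818 N/mm
N_a = Gd⁴/(8D³k) = (76.4×10³ × 8.4⁴)/(8 × 72.0³ × 9.7818)
    = 3.80374e+08 / 2.92084e+07 = 13.02 → 13 coils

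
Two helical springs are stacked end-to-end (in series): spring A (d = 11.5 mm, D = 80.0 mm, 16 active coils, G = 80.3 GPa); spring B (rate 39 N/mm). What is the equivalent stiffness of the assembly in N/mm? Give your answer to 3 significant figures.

k_A = Gd⁴/(8D³N_a) = (80.3×10³)(11.5⁴)/(8·80.0³·16) = 21.43 N/mm
Series: 1/k_eq = 1/21.43 + 1/39 = 0.072304; k_eq = 13.83 N/mm

13.8 N/mm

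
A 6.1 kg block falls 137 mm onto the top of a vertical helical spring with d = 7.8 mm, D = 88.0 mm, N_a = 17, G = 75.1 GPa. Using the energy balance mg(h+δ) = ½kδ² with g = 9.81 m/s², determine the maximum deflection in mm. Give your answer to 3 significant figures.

96.5 mm

k = Gd⁴/(8D³N_a) = (75.1×10³)(7.8⁴)/(8·88.0³·17) = 2.9994 N/mm
W = mg = 6.1 × 9.81 = 59.841 N
½kδ² − Wδ − Wh = 0 → δ = (W + √(W² + 2kWh))/k
δ = (59.841 + √(3580.9 + 49179.1))/2.9994 = (59.841 + 229.7)/2.9994 = 96.532 mm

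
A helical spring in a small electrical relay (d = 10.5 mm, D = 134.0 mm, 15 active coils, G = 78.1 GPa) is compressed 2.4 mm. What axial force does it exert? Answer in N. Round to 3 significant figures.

7.89 N

k = Gd⁴/(8D³N_a) = (78.1×10³)(10.5⁴)/(8·134.0³·15) = 3.2879 N/mm
F = k·δ = 3.2879 × 2.4 = 7.8909 N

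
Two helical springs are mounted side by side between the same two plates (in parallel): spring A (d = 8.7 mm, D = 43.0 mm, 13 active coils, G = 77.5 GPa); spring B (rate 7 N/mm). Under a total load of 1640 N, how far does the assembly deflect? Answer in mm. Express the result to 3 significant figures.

k_A = Gd⁴/(8D³N_a) = (77.5×10³)(8.7⁴)/(8·43.0³·13) = 53.696 N/mm
Parallel: k_eq = 53.696 + 7 = 60.696 N/mm
δ = F/k_eq = 1640/60.696 = 27.02 mm

27.0 mm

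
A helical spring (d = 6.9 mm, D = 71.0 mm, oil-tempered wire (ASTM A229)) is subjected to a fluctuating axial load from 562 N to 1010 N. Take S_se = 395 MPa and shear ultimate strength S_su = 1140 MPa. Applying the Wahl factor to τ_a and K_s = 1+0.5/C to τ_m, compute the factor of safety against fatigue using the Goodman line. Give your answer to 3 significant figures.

1.33

C = D/d = 71.0/6.9 = 10.2899; K_W = (4C−1)/(4C−4)+0.615/C = 1.1405; K_s = 1+0.5/C = 1.0486
F_a = (F_max−F_min)/2 = 224 N; F_m = (F_max+F_min)/2 = 786 N
τ_a = K_W·8F_aD/(πd³) = 1.1405 × 123.28 = 140.6 MPa
τ_m = K_s·8F_mD/(πd³) = 1.0486 × 432.59 = 453.61 MPa
Goodman: 1/n_f = τ_a/S_se + τ_m/S_su = 140.6/395 + 453.61/1140 = 0.35596 + 0.39790 = 0.75386
n_f = 1/0.75386 = 1.327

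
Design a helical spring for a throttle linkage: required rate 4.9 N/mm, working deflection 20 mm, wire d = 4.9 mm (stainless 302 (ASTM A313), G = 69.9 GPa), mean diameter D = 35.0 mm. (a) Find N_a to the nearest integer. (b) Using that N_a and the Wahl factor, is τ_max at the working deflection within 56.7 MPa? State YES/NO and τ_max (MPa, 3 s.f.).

N_a = Gd⁴/(8D³k) = (69.9×10³)(4.9⁴)/(8·35.0³·4.9) = 23.98 → N_a = 24
Actual rate k = Gd⁴/(8D³·24) = 4.895 N/mm
Working load F = kδ = 4.895·20 = 97.901 N
C = 35.0/4.9 = 7.1429; K_W = (4C−1)/(4C−4)+0.615/C = 1.2082
τ_max = K_W·8FD/(πd³) = 1.2082·74.166 = 89.607 MPa
τ_max > 56.7 MPa → exceeds allowable

(a) 24 coils; (b) NO, τ_max = 89.6 MPa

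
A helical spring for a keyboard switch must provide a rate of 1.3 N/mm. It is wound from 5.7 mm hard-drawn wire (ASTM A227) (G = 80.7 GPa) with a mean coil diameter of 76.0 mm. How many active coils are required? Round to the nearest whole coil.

19

N_a = Gd⁴/(8D³k) = (80.7×10³ × 5.7⁴)/(8 × 76.0³ × 1.3)
    = 8.51869e+07 / 4.56535e+06 = 18.66 → 19 coils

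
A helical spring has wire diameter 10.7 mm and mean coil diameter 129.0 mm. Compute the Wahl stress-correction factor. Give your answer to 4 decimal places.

1.1188

C = D/d = 129.0/10.7 = 12.0561
K_W = (4C−1)/(4C−4) + 0.615/C = 47.224/44.224 + 0.0510 = 1.1188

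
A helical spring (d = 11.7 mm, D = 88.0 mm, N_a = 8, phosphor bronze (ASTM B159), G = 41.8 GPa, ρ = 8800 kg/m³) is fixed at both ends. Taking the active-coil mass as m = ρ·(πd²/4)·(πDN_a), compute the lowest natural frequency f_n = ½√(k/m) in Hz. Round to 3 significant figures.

k = Gd⁴/(8D³N_a) = (41.8×10³)(11.7⁴)/(8·88.0³·8) = 17.959 N/mm = 17959 N/m
Wire length L = πDN_a = π·88.0·8 = 2211.7 mm
m = ρ·(πd²/4)·L = 8800 × 107.51×10⁻⁶ m² × 2.2117 m = 2.0925 kg
f_n = ½√(k/m) = 0.5·√(17959/2.0925) = 0.5·√(8582.7) = 46.321 Hz

46.3 Hz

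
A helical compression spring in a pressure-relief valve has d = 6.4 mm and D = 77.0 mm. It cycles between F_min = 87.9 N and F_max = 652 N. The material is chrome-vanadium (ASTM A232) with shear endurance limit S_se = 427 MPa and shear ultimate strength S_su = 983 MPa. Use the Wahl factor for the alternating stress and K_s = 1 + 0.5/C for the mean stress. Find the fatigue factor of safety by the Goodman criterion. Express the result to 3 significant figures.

C = D/d = 77.0/6.4 = 12.0312; K_W = (4C−1)/(4C−4)+0.615/C = 1.1191; K_s = 1+0.5/C = 1.0416
F_a = (F_max−F_min)/2 = 282.05 N; F_m = (F_max+F_min)/2 = 369.95 N
τ_a = K_W·8F_aD/(πd³) = 1.1191 × 210.97 = 236.1 MPa
τ_m = K_s·8F_mD/(πd³) = 1.0416 × 276.72 = 288.22 MPa
Goodman: 1/n_f = τ_a/S_se + τ_m/S_su = 236.1/427 + 288.22/983 = 0.55292 + 0.29320 = 0.84612
n_f = 1/0.84612 = 1.182

1.18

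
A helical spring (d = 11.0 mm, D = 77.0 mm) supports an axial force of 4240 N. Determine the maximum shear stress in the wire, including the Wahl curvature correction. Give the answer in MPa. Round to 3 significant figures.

758 MPa

Spring index C = D/d = 77.0/11.0 = 7.0000
K_W = (4C−1)/(4C−4) + 0.615/C = 27.000/24.000 + 0.0879 = 1.2129
τ₀ = 8FD/(πd³) = 8·4240·77.0/(π·11.0³) = 2.61184e+06/4181.5 = 624.62 MPa
τ_max = K·τ₀ = 1.2129 × 624.62 = 757.58 MPa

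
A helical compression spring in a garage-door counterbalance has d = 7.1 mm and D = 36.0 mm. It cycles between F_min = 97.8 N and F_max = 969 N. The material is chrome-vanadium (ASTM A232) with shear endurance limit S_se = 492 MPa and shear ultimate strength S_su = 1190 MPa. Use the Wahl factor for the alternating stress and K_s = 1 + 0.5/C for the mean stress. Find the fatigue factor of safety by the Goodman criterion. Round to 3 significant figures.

2.37

C = D/d = 36.0/7.1 = 5.0704; K_W = (4C−1)/(4C−4)+0.615/C = 1.3055; K_s = 1+0.5/C = 1.0986
F_a = (F_max−F_min)/2 = 435.6 N; F_m = (F_max+F_min)/2 = 533.4 N
τ_a = K_W·8F_aD/(πd³) = 1.3055 × 111.57 = 145.66 MPa
τ_m = K_s·8F_mD/(πd³) = 1.0986 × 136.62 = 150.09 MPa
Goodman: 1/n_f = τ_a/S_se + τ_m/S_su = 145.66/492 + 150.09/1190 = 0.29606 + 0.12613 = 0.42219
n_f = 1/0.42219 = 2.369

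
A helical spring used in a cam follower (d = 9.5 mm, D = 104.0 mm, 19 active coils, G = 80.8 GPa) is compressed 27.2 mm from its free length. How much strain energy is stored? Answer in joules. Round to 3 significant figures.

1.42 J

k = Gd⁴/(8D³N_a) = (80.8×10³)(9.5⁴)/(8·104.0³·19) = 3.8491 N/mm
U = ½kδ² = 0.5 × 3.8491 × 27.2² = 1423.9 N·mm = 1.4239 J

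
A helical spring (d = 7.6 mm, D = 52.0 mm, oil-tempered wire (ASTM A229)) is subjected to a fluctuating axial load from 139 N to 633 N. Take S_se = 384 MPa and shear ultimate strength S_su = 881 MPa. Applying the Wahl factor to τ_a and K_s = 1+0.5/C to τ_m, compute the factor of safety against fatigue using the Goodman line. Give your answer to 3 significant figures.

C = D/d = 52.0/7.6 = 6.8421; K_W = (4C−1)/(4C−4)+0.615/C = 1.2183; K_s = 1+0.5/C = 1.0731
F_a = (F_max−F_min)/2 = 247 N; F_m = (F_max+F_min)/2 = 386 N
τ_a = K_W·8F_aD/(πd³) = 1.2183 × 74.507 = 90.77 MPa
τ_m = K_s·8F_mD/(πd³) = 1.0731 × 116.44 = 124.95 MPa
Goodman: 1/n_f = τ_a/S_se + τ_m/S_su = 90.77/384 + 124.95/881 = 0.23638 + 0.14182 = 0.3782
n_f = 1/0.3782 = 2.644

2.64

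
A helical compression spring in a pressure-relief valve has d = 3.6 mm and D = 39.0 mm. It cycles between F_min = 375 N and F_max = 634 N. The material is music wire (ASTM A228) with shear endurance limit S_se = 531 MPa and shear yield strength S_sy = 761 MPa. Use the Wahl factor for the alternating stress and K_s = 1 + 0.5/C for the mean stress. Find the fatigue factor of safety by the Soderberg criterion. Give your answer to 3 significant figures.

C = D/d = 39.0/3.6 = 10.8333; K_W = (4C−1)/(4C−4)+0.615/C = 1.1330; K_s = 1+0.5/C = 1.0462
F_a = (F_max−F_min)/2 = 129.5 N; F_m = (F_max+F_min)/2 = 504.5 N
τ_a = K_W·8F_aD/(πd³) = 1.1330 × 275.66 = 312.33 MPa
τ_m = K_s·8F_mD/(πd³) = 1.0462 × 1073.9 = 1123.5 MPa
Soderberg: 1/n_f = τ_a/S_se + τ_m/S_sy = 312.33/531 + 1123.5/761 = 0.58819 + 1.47628 = 2.0645
n_f = 1/2.0645 = 0.4844

0.484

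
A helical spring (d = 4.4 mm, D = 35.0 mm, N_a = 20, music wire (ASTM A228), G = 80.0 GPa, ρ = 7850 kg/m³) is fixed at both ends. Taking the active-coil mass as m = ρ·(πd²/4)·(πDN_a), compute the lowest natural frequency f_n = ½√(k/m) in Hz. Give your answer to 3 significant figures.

k = Gd⁴/(8D³N_a) = (80.0×10³)(4.4⁴)/(8·35.0³·20) = 4.371 N/mm = 4371 N/m
Wire length L = πDN_a = π·35.0·20 = 2199.1 mm
m = ρ·(πd²/4)·L = 7850 × 15.205×10⁻⁶ m² × 2.1991 m = 0.26249 kg
f_n = ½√(k/m) = 0.5·√(4371/0.26249) = 0.5·√(16652) = 64.521 Hz

64.5 Hz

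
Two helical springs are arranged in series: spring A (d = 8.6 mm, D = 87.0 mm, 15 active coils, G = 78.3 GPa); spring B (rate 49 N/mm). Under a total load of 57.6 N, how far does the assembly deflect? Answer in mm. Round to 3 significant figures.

11.8 mm

k_A = Gd⁴/(8D³N_a) = (78.3×10³)(8.6⁴)/(8·87.0³·15) = 5.4202 N/mm
Series: 1/k_eq = 1/5.4202 + 1/49 = 0.2049; k_eq = 4.8804 N/mm
δ = F/k_eq = 57.6/4.8804 = 11.802 mm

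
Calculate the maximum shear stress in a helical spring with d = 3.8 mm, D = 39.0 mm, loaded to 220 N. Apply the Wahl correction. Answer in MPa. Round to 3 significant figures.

Spring index C = D/d = 39.0/3.8 = 10.2632
K_W = (4C−1)/(4C−4) + 0.615/C = 40.053/37.053 + 0.0599 = 1.1409
τ₀ = 8FD/(πd³) = 8·220·39.0/(π·3.8³) = 68640/172.39 = 398.18 MPa
τ_max = K·τ₀ = 1.1409 × 398.18 = 454.28 MPa

454 MPa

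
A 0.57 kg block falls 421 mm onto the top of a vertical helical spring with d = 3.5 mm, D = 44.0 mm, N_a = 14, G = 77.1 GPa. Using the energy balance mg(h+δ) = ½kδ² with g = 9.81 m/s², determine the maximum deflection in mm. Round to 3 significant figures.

k = Gd⁴/(8D³N_a) = (77.1×10³)(3.5⁴)/(8·44.0³·14) = 1.2127 N/mm
W = mg = 0.57 × 9.81 = 5.5917 N
½kδ² − Wδ − Wh = 0 → δ = (W + √(W² + 2kWh))/k
δ = (5.5917 + √(31.267 + 5709.61))/1.2127 = (5.5917 + 75.769)/1.2127 = 67.091 mm

67.1 mm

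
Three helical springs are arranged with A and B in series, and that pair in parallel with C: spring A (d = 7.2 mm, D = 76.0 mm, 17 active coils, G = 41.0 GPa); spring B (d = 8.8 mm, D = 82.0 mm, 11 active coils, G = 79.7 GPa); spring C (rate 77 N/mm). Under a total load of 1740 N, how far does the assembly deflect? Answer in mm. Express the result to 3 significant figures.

k_A = Gd⁴/(8D³N_a) = (41.0×10³)(7.2⁴)/(8·76.0³·17) = 1.8456 N/mm
k_B = Gd⁴/(8D³N_a) = (79.7×10³)(8.8⁴)/(8·82.0³·11) = 9.8506 N/mm
Springs A,B series: k_AB = 1/(1/1.8456+1/9.8506) = 1.5544 N/mm; parallel with C: k_eq = 1.5544+77 = 78.554 N/mm
δ = F/k_eq = 1740/78.554 = 22.15 mm

22.2 mm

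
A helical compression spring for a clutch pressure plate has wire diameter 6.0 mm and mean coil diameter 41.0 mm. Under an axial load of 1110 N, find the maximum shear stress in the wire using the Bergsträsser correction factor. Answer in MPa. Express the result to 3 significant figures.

647 MPa

Spring index C = D/d = 41.0/6.0 = 6.8333
K_B = (4C+2)/(4C−3) = 29.333/24.333 = 1.2055
τ₀ = 8FD/(πd³) = 8·1110·41.0/(π·6.0³) = 364080/678.58 = 536.53 MPa
τ_max = K·τ₀ = 1.2055 × 536.53 = 646.77 MPa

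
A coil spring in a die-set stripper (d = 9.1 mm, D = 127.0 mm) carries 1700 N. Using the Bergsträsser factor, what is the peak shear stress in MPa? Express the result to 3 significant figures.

Spring index C = D/d = 127.0/9.1 = 13.9560
K_B = (4C+2)/(4C−3) = 57.824/52.824 = 1.0947
τ₀ = 8FD/(πd³) = 8·1700·127.0/(π·9.1³) = 1.7272e+06/2367.4 = 729.57 MPa
τ_max = K·τ₀ = 1.0947 × 729.57 = 798.63 MPa

799 MPa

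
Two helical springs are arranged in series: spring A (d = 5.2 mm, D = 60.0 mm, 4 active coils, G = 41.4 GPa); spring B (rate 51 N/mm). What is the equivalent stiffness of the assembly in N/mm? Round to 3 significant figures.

k_A = Gd⁴/(8D³N_a) = (41.4×10³)(5.2⁴)/(8·60.0³·4) = 4.3794 N/mm
Series: 1/k_eq = 1/4.3794 + 1/51 = 0.24795; k_eq = 4.033 N/mm

4.03 N/mm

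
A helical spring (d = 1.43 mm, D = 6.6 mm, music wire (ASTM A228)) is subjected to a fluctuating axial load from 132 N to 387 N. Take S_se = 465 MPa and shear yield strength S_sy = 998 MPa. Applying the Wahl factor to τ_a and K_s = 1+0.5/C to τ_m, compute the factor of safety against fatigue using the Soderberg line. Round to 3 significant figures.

0.265

C = D/d = 6.6/1.43 = 4.6154; K_W = (4C−1)/(4C−4)+0.615/C = 1.3407; K_s = 1+0.5/C = 1.1083
F_a = (F_max−F_min)/2 = 127.5 N; F_m = (F_max+F_min)/2 = 259.5 N
τ_a = K_W·8F_aD/(πd³) = 1.3407 × 732.8 = 982.46 MPa
τ_m = K_s·8F_mD/(πd³) = 1.1083 × 1491.5 = 1653 MPa
Soderberg: 1/n_f = τ_a/S_se + τ_m/S_sy = 982.46/465 + 1653/998 = 2.11283 + 1.65635 = 3.7692
n_f = 1/3.7692 = 0.2653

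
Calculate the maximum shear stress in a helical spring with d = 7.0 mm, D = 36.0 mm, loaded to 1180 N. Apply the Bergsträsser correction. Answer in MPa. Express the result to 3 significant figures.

405 MPa

Spring index C = D/d = 36.0/7.0 = 5.1429
K_B = (4C+2)/(4C−3) = 22.571/17.571 = 1.2846
τ₀ = 8FD/(πd³) = 8·1180·36.0/(π·7.0³) = 339840/1077.6 = 315.38 MPa
τ_max = K·τ₀ = 1.2846 × 315.38 = 405.12 MPa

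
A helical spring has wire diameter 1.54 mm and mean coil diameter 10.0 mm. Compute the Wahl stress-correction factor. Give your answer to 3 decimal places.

C = D/d = 10.0/1.54 = 6.4935
K_W = (4C−1)/(4C−4) + 0.615/C = 24.974/21.974 + 0.0947 = 1.2312

1.231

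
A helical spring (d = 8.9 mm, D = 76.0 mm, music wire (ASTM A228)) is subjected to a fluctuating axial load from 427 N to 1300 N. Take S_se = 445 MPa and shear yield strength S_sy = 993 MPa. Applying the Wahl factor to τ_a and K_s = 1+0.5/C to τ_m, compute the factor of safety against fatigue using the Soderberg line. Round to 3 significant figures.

1.76

C = D/d = 76.0/8.9 = 8.5393; K_W = (4C−1)/(4C−4)+0.615/C = 1.1715; K_s = 1+0.5/C = 1.0586
F_a = (F_max−F_min)/2 = 436.5 N; F_m = (F_max+F_min)/2 = 863.5 N
τ_a = K_W·8F_aD/(πd³) = 1.1715 × 119.83 = 140.38 MPa
τ_m = K_s·8F_mD/(πd³) = 1.0586 × 237.05 = 250.93 MPa
Soderberg: 1/n_f = τ_a/S_se + τ_m/S_sy = 140.38/445 + 250.93/993 = 0.31546 + 0.25270 = 0.56817
n_f = 1/0.56817 = 1.76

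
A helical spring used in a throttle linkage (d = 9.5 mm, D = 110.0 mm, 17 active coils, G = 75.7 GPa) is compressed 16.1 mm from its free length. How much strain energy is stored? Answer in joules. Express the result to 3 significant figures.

k = Gd⁴/(8D³N_a) = (75.7×10³)(9.5⁴)/(8·110.0³·17) = 3.4062 N/mm
U = ½kδ² = 0.5 × 3.4062 × 16.1² = 441.46 N·mm = 0.44146 J

0.441 J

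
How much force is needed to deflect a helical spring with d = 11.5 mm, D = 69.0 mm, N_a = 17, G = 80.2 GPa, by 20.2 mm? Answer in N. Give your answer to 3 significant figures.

634 N

k = Gd⁴/(8D³N_a) = (80.2×10³)(11.5⁴)/(8·69.0³·17) = 31.396 N/mm
F = k·δ = 31.396 × 20.2 = 634.21 N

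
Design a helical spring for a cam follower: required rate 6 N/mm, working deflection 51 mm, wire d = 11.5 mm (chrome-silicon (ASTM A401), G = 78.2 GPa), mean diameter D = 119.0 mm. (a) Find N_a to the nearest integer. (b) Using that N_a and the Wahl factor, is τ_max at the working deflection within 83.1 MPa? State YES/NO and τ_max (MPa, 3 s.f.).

N_a = Gd⁴/(8D³k) = (78.2×10³)(11.5⁴)/(8·119.0³·6) = 16.91 → N_a = 17
Actual rate k = Gd⁴/(8D³·17) = 5.9679 N/mm
Working load F = kδ = 5.9679·51 = 304.36 N
C = 119.0/11.5 = 10.3478; K_W = (4C−1)/(4C−4)+0.615/C = 1.1397
τ_max = K_W·8FD/(πd³) = 1.1397·60.643 = 69.113 MPa
τ_max ≤ 83.1 MPa → acceptable

(a) 17 coils; (b) YES, τ_max = 69.1 MPa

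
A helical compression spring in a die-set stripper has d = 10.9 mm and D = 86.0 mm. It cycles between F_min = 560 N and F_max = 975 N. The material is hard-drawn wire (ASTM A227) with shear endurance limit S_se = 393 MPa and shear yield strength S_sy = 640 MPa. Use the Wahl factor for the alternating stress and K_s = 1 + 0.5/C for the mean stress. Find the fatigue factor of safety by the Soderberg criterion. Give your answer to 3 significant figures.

3.11

C = D/d = 86.0/10.9 = 7.8899; K_W = (4C−1)/(4C−4)+0.615/C = 1.1868; K_s = 1+0.5/C = 1.0634
F_a = (F_max−F_min)/2 = 207.5 N; F_m = (F_max+F_min)/2 = 767.5 N
τ_a = K_W·8F_aD/(πd³) = 1.1868 × 35.089 = 41.644 MPa
τ_m = K_s·8F_mD/(πd³) = 1.0634 × 129.79 = 138.01 MPa
Soderberg: 1/n_f = τ_a/S_se + τ_m/S_sy = 41.644/393 + 138.01/640 = 0.10597 + 0.21565 = 0.32161
n_f = 1/0.32161 = 3.109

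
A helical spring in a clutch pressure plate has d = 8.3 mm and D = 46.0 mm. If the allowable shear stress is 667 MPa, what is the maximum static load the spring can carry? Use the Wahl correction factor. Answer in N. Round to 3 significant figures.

C = D/d = 46.0/8.3 = 5.5422
K_W = (4C−1)/(4C−4) + 0.615/C = 21.169/18.169 + 0.1110 = 1.2761
τ_max = K·8FD/(πd³) → F_max = τ_allow·πd³/(8DK)
F_max = 667·π·8.3³/(8·46.0·1.2761) = 1.1981e+06/469.6 = 2551.4 N

2550 N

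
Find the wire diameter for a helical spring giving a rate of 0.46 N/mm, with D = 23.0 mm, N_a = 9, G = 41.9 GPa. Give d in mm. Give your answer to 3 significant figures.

1.76 mm

d = (8D³N_a·k / G)^(1/4) = (8·23.0³·9·0.46 / (41.9×10³))^0.25
  = (9.6174)^0.25 = 1.7610 mm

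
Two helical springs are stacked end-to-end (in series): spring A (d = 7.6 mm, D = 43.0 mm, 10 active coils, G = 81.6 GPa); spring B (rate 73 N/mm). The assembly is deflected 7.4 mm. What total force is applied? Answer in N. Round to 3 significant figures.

k_A = Gd⁴/(8D³N_a) = (81.6×10³)(7.6⁴)/(8·43.0³·10) = 42.801 N/mm
Series: 1/k_eq = 1/42.801 + 1/73 = 0.037063; k_eq = 26.981 N/mm
F = k_eq·δ = 26.981·7.4 = 199.66 N

200 N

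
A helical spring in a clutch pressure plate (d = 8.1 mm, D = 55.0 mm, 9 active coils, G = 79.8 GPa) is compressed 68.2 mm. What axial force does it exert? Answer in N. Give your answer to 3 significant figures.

k = Gd⁴/(8D³N_a) = (79.8×10³)(8.1⁴)/(8·55.0³·9) = 28.676 N/mm
F = k·δ = 28.676 × 68.2 = 1955.7 N

1960 N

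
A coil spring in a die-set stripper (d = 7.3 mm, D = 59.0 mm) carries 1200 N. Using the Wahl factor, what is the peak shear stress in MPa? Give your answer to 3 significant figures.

548 MPa

Spring index C = D/d = 59.0/7.3 = 8.0822
K_W = (4C−1)/(4C−4) + 0.615/C = 31.329/28.329 + 0.0761 = 1.1820
τ₀ = 8FD/(πd³) = 8·1200·59.0/(π·7.3³) = 566400/1222.1 = 463.45 MPa
τ_max = K·τ₀ = 1.1820 × 463.45 = 547.8 MPa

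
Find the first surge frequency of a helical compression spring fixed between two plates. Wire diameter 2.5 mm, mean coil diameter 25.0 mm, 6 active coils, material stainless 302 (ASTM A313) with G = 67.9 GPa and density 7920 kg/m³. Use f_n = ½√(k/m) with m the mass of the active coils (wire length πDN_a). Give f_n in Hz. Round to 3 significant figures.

k = Gd⁴/(8D³N_a) = (67.9×10³)(2.5⁴)/(8·25.0³·6) = 3.5365 N/mm = 3536.5 N/m
Wire length L = πDN_a = π·25.0·6 = 471.24 mm
m = ρ·(πd²/4)·L = 7920 × 4.9087×10⁻⁶ m² × 0.47124 m = 0.01832 kg
f_n = ½√(k/m) = 0.5·√(3536.5/0.01832) = 0.5·√(1.9303e+05) = 219.68 Hz

220 Hz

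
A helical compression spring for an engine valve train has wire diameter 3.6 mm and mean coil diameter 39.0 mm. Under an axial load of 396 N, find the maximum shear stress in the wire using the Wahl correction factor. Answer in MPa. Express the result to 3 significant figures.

Spring index C = D/d = 39.0/3.6 = 10.8333
K_W = (4C−1)/(4C−4) + 0.615/C = 42.333/39.333 + 0.0568 = 1.1330
τ₀ = 8FD/(πd³) = 8·396·39.0/(π·3.6³) = 123552/146.57 = 842.93 MPa
τ_max = K·τ₀ = 1.1330 × 842.93 = 955.08 MPa

955 MPa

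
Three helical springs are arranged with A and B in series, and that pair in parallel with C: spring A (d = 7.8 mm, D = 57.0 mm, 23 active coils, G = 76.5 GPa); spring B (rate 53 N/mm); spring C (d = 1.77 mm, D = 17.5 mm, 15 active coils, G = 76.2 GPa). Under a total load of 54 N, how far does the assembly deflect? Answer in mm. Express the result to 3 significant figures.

6.47 mm

k_A = Gd⁴/(8D³N_a) = (76.5×10³)(7.8⁴)/(8·57.0³·23) = 8.3099 N/mm
k_C = Gd⁴/(8D³N_a) = (76.2×10³)(1.77⁴)/(8·17.5³·15) = 1.1629 N/mm
Springs A,B series: k_AB = 1/(1/8.3099+1/53) = 7.1836 N/mm; parallel with C: k_eq = 7.1836+1.1629 = 8.3465 N/mm
δ = F/k_eq = 54/8.3465 = 6.4698 mm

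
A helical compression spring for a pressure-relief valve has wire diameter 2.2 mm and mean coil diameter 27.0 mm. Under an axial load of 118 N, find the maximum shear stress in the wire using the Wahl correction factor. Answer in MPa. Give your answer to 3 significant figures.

851 MPa

Spring index C = D/d = 27.0/2.2 = 12.2727
K_W = (4C−1)/(4C−4) + 0.615/C = 48.091/45.091 + 0.0501 = 1.1166
τ₀ = 8FD/(πd³) = 8·118·27.0/(π·2.2³) = 25488/33.452 = 761.93 MPa
τ_max = K·τ₀ = 1.1166 × 761.93 = 850.81 MPa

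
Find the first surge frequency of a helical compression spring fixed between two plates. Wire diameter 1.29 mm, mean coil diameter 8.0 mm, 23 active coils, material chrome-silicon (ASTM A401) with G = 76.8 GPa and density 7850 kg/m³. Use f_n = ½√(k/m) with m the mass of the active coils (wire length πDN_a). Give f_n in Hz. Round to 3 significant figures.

k = Gd⁴/(8D³N_a) = (76.8×10³)(1.29⁴)/(8·8.0³·23) = 2.2575 N/mm = 2257.5 N/m
Wire length L = πDN_a = π·8.0·23 = 578.05 mm
m = ρ·(πd²/4)·L = 7850 × 1.307×10⁻⁶ m² × 0.57805 m = 0.0059307 kg
f_n = ½√(k/m) = 0.5·√(2257.5/0.0059307) = 0.5·√(3.8065e+05) = 308.48 Hz

308 Hz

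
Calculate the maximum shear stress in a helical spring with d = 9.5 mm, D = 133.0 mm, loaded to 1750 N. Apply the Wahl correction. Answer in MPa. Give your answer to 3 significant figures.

762 MPa

Spring index C = D/d = 133.0/9.5 = 14.0000
K_W = (4C−1)/(4C−4) + 0.615/C = 55.000/52.000 + 0.0439 = 1.1016
τ₀ = 8FD/(πd³) = 8·1750·133.0/(π·9.5³) = 1.862e+06/2693.5 = 691.29 MPa
τ_max = K·τ₀ = 1.1016 × 691.29 = 761.54 MPa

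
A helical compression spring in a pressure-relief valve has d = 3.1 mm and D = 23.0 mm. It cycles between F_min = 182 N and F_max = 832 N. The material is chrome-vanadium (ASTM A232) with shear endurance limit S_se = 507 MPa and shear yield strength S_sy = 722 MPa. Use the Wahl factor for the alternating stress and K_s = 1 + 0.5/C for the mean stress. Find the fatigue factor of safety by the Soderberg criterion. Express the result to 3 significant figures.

0.335

C = D/d = 23.0/3.1 = 7.4194; K_W = (4C−1)/(4C−4)+0.615/C = 1.1997; K_s = 1+0.5/C = 1.0674
F_a = (F_max−F_min)/2 = 325 N; F_m = (F_max+F_min)/2 = 507 N
τ_a = K_W·8F_aD/(πd³) = 1.1997 × 638.95 = 766.56 MPa
τ_m = K_s·8F_mD/(πd³) = 1.0674 × 996.76 = 1063.9 MPa
Soderberg: 1/n_f = τ_a/S_se + τ_m/S_sy = 766.56/507 + 1063.9/722 = 1.51196 + 1.47359 = 2.9856
n_f = 1/2.9856 = 0.3349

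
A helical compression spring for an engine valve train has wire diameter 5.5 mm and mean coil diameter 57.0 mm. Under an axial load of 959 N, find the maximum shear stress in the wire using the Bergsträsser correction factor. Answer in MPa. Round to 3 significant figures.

945 MPa

Spring index C = D/d = 57.0/5.5 = 10.3636
K_B = (4C+2)/(4C−3) = 43.455/38.455 = 1.1300
τ₀ = 8FD/(πd³) = 8·959·57.0/(π·5.5³) = 437304/522.68 = 836.65 MPa
τ_max = K·τ₀ = 1.1300 × 836.65 = 945.44 MPa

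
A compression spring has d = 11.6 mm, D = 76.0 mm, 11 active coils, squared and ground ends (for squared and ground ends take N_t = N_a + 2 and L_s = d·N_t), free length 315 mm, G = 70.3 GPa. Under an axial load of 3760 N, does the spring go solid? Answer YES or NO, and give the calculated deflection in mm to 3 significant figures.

k = Gd⁴/(8D³N_a) = (70.3×10³)(11.6⁴)/(8·76.0³·11) = 32.951 N/mm
N_t = 13; L_s = 11.6·13 = 150.8 mm; δ_solid = L₀ − L_s = 315 − 150.8 = 164.2 mm
δ = F/k = 3760/32.951 = 114.11 mm
δ < δ_solid → spring does not go solid

NO, δ = 114 mm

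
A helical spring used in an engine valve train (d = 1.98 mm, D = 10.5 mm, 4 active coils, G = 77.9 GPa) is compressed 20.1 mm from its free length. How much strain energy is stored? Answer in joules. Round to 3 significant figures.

6.53 J

k = Gd⁴/(8D³N_a) = (77.9×10³)(1.98⁴)/(8·10.5³·4) = 32.321 N/mm
U = ½kδ² = 0.5 × 32.321 × 20.1² = 6528.9 N·mm = 6.5289 J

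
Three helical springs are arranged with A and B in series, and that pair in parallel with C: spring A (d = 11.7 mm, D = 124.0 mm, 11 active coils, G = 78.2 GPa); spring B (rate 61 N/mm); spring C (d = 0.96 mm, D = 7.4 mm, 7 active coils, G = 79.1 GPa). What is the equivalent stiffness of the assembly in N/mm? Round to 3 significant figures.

10.6 N/mm

k_A = Gd⁴/(8D³N_a) = (78.2×10³)(11.7⁴)/(8·124.0³·11) = 8.7338 N/mm
k_C = Gd⁴/(8D³N_a) = (79.1×10³)(0.96⁴)/(8·7.4³·7) = 2.9606 N/mm
Springs A,B series: k_AB = 1/(1/8.7338+1/61) = 7.6399 N/mm; parallel with C: k_eq = 7.6399+2.9606 = 10.601 N/mm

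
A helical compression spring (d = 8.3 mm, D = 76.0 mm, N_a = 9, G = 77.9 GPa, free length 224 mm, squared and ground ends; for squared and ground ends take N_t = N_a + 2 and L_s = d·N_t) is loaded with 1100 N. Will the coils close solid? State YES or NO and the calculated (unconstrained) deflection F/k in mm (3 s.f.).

k = Gd⁴/(8D³N_a) = (77.9×10³)(8.3⁴)/(8·76.0³·9) = 11.697 N/mm
N_t = 11; L_s = 8.3·11 = 91.3 mm; δ_solid = L₀ − L_s = 224 − 91.3 = 132.7 mm
δ = F/k = 1100/11.697 = 94.041 mm
δ < δ_solid → spring does not go solid

NO, δ = 94.0 mm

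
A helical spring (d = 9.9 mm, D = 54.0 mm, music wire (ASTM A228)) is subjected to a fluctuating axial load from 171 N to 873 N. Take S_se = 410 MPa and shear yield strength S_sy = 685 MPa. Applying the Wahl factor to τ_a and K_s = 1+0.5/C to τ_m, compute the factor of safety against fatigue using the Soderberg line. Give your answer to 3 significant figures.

3.66

C = D/d = 54.0/9.9 = 5.4545; K_W = (4C−1)/(4C−4)+0.615/C = 1.2811; K_s = 1+0.5/C = 1.0917
F_a = (F_max−F_min)/2 = 351 N; F_m = (F_max+F_min)/2 = 522 N
τ_a = K_W·8F_aD/(πd³) = 1.2811 × 49.743 = 63.727 MPa
τ_m = K_s·8F_mD/(πd³) = 1.0917 × 73.977 = 80.759 MPa
Soderberg: 1/n_f = τ_a/S_se + τ_m/S_sy = 63.727/410 + 80.759/685 = 0.15543 + 0.11790 = 0.27333
n_f = 1/0.27333 = 3.659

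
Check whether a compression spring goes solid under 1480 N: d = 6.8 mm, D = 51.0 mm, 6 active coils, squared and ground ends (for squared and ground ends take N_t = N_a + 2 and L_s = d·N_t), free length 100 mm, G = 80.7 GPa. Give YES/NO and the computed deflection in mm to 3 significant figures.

YES, δ = 54.6 mm

k = Gd⁴/(8D³N_a) = (80.7×10³)(6.8⁴)/(8·51.0³·6) = 27.099 N/mm
N_t = 8; L_s = 6.8·8 = 54.4 mm; δ_solid = L₀ − L_s = 100 − 54.4 = 45.6 mm
δ = F/k = 1480/27.099 = 54.614 mm
δ ≥ δ_solid → spring goes solid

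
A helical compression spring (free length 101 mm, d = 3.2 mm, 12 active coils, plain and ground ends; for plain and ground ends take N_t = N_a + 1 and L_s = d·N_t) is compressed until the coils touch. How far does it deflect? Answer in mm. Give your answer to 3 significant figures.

N_t = 13; L_s = 3.2·13 = 41.6 mm
δ_solid = L₀ − L_s = 101 − 41.6 = 59.4 mm

59.4 mm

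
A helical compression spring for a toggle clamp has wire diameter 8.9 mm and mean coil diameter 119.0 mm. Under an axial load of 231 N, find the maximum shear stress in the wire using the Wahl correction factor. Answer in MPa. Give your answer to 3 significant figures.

Spring index C = D/d = 119.0/8.9 = 13.3708
K_W = (4C−1)/(4C−4) + 0.615/C = 52.483/49.483 + 0.0460 = 1.1066
τ₀ = 8FD/(πd³) = 8·231·119.0/(π·8.9³) = 219912/2214.7 = 99.295 MPa
τ_max = K·τ₀ = 1.1066 × 99.295 = 109.88 MPa

110 MPa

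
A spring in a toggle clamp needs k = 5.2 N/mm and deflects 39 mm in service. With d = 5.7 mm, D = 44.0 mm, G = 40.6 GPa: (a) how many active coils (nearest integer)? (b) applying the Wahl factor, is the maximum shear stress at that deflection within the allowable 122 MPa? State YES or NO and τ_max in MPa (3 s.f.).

N_a = Gd⁴/(8D³k) = (40.6×10³)(5.7⁴)/(8·44.0³·5.2) = 12.09 → N_a = 12
Actual rate k = Gd⁴/(8D³·12) = 5.2408 N/mm
Working load F = kδ = 5.2408·39 = 204.39 N
C = 44.0/5.7 = 7.7193; K_W = (4C−1)/(4C−4)+0.615/C = 1.1913
τ_max = K_W·8FD/(πd³) = 1.1913·123.66 = 147.31 MPa
τ_max > 122 MPa → exceeds allowable

(a) 12 coils; (b) NO, τ_max = 147 MPa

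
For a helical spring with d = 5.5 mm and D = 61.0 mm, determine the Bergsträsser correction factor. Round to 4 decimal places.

1.1209

C = D/d = 61.0/5.5 = 11.0909
K_B = (4C+2)/(4C−3) = 46.364/41.364 = 1.1209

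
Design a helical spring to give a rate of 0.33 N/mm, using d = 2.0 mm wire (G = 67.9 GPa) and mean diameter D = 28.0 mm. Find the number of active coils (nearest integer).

19

N_a = Gd⁴/(8D³k) = (67.9×10³ × 2.0⁴)/(8 × 28.0³ × 0.33)
    = 1.0864e+06 / 57953.3 = 18.75 → 19 coils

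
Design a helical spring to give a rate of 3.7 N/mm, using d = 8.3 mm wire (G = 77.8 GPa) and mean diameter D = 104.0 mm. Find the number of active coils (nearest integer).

N_a = Gd⁴/(8D³k) = (77.8×10³ × 8.3⁴)/(8 × 104.0³ × 3.7)
    = 3.69226e+08 / 3.3296e+07 = 11.09 → 11 coils

11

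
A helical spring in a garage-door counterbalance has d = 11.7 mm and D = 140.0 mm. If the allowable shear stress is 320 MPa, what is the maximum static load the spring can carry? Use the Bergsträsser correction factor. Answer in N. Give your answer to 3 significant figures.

1290 N

C = D/d = 140.0/11.7 = 11.9658
K_B = (4C+2)/(4C−3) = 49.863/44.863 = 1.1114
τ_max = K·8FD/(πd³) → F_max = τ_allow·πd³/(8DK)
F_max = 320·π·11.7³/(8·140.0·1.1114) = 1.6101e+06/1244.8 = 1293.4 N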